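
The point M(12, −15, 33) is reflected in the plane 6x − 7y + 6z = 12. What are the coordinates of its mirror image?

(-24, 27, -3)

With n = (6, −7, 6), the signed offset is (n·M − 12)/|n|² = 363/121 = 3.
M' = M − 2t·n = (12, −15, 33) − 6·(6, −7, 6) = (−24, 27, −3).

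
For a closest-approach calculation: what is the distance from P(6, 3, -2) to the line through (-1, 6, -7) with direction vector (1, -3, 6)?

Direction vector d = (1, -3, 6).
AP = (7, -3, 5); AP·d = 46, |AP|² = 83, |d|² = 46.
distance² = |AP|² − (AP·d)²/|d|² = 83 − 2116/46 = 37, so the distance is √37.

√37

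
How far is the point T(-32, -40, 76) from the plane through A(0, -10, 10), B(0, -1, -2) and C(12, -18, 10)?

22/17

AB = (0, 9, -12) and AC = (12, -8, 0), so a normal is n = AB × AC = (-96, -144, -108).
d = |(-96)·(-32) + (-144)·(-40) + (-108)·76 − 360| / √(9216 + 20736 + 11664) = |264| / 204 = 22/17.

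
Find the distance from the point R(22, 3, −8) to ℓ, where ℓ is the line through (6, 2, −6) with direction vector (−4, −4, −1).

√129

Direction vector d = (−4, −4, −1).
AP = (16, 1, −2); AP·d = -66, |AP|² = 261, |d|² = 33.
distance² = |AP|² − (AP·d)²/|d|² = 261 − 4356/33 = 129, so the distance is √129.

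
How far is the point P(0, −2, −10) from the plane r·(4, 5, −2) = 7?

Normal vector n = (4, 5, −2), and n·(0, −2, −10) − 7 = 3.
|n| = √(16 + 25 + 4) = 3√5, so the distance is |3|/(3√5) = √5/5.

√5/5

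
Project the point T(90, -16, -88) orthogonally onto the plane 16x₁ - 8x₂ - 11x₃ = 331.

The perpendicular from T has direction n = (16, -8, -11): r = (90, -16, -88) + μ(16, -8, -11).
Substitute into the plane: n·(T + μn) = 331 gives 2536 + 441μ = 331, so μ = -5.
Foot = (90, -16, -88) + (-5)·(16, -8, -11) = (10, 24, -33).

(10, 24, -33)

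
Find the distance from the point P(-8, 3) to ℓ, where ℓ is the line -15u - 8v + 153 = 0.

d = |(-15)·(-8) + (-8)·3 − (-153)| / √(225 + 64) = |249|/17 = 249/17.

249/17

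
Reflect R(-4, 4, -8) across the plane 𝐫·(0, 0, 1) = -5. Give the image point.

n = (0, 0, 1), |n|² = 1, n·R − (-5) = -3, so t = -3/1 = -3.
Foot F = R − (-3)·n = (-4, 4, -5); the reflection is 2F − R = (-4, 4, -2).

(-4, 4, -2)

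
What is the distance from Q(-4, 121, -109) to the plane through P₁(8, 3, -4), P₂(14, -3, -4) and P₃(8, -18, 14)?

9

P₁P₂ = (6, -6, 0) and P₁P₃ = (0, -21, 18), so a normal is n = P₁P₂ × P₁P₃ = (-108, -108, -126).
n = (-108, -108, -126); n·P − (-684) = 1782; |n| = 198; distance = 1782/198 = 9.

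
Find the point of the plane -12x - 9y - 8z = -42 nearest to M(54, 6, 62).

(6, -30, 30)

n = (-12, -9, -8), |n|² = 289, and n·M − (-42) = -1156.
t = -1156/289 = -4, so the foot is M − t·n = (54, 6, 62) − (-4)·(-12, -9, -8) = (6, -30, 30).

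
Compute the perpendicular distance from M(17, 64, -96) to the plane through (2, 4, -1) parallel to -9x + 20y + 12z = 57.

Parallel planes share the normal n = (-9, 20, 12); since (2, 4, -1) lies on the plane, its equation is -9x + 20y + 12z = 50.
Then n·(17, 64, -96) - 50 = -75.
|n| = √(81 + 400 + 144) = 25, so the distance is |-75|/25 = 3.

3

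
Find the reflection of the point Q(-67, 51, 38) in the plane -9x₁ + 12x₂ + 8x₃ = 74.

With n = (-9, 12, 8), the signed offset is (n·Q − 74)/|n|² = 1445/289 = 5.
Q' = Q − 2t·n = (-67, 51, 38) − 10·(-9, 12, 8) = (23, -69, -42).

(23, -69, -42)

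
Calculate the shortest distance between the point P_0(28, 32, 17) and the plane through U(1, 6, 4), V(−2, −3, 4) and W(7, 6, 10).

UV = (−3, −9, 0) and UW = (6, 0, 6), so a normal is n = UV × UW = (−54, 18, 54).
d = |(-54)·28 + 18·32 + 54·17 − 270| / √(2916 + 324 + 2916) = |-288| / (18√19) = 16/√19.

16√19/19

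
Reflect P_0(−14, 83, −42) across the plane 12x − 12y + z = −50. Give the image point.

(82, -13, -34)

With n = (12, −12, 1), the signed offset is (n·P_0 − (-50))/|n|² = -1156/289 = -4.
P_0' = P_0 − 2t·n = (−14, 83, −42) − (-8)·(12, −12, 1) = (82, −13, −34).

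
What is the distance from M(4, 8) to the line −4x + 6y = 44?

6√13/13

d = |(-4)·4 + 6·8 − 44| / √(16 + 36) = |-12|/(2√13) = 6√13/13.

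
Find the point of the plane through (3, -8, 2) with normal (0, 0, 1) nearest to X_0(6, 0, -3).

n = (0, 0, 1), |n|² = 1, and n·X_0 − 2 = -5.
t = -5/1 = -5, so the foot is X_0 − t·n = (6, 0, -3) − (-5)·(0, 0, 1) = (6, 0, 2).

(6, 0, 2)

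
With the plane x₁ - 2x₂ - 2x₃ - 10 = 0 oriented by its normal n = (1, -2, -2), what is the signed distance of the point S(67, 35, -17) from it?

n·S − 10 = 21.
|n| = 3, so the signed distance is 21/3 = 7.

7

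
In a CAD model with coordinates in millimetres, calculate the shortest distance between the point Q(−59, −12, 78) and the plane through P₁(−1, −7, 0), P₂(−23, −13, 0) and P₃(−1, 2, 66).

4/23

P₁P₂ = (−22, −6, 0) and P₁P₃ = (0, 9, 66), so a normal is n = P₁P₂ × P₁P₃ = (−396, 1452, −198).
Then n·(−59, −12, 78) − (−9768) = 264.
|n| = √(156816 + 2108304 + 39204) = 1518, so the distance is |264|/1518 = 4/23.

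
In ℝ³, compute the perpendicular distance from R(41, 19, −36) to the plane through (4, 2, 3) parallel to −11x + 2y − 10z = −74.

17/15

Parallel planes share the normal n = (−11, 2, −10); since (4, 2, 3) lies on the plane, its equation is −11x + 2y − 10z = -70.
Then n·(41, 19, −36) − (−70) = 17.
|n| = √(121 + 4 + 100) = 15, so the distance is |17|/15 = 17/15.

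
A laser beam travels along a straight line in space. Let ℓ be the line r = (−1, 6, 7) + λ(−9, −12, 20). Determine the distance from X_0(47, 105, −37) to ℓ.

3√449

Direction vector d = (−9, −12, 20).
AP = (48, 99, −44), and AP × d = (1452, −564, 315).
|AP × d|² = 2525625 and |d|² = 625, so the distance is √(2525625/625) = √4041 = 3√449.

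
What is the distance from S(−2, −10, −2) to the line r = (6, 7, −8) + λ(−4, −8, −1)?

√65

Direction vector d = (−4, −8, −1).
AP = (−8, −17, 6), and AP × d = (65, −32, −4).
|AP × d|² = 5265 and |d|² = 81, so the distance is √(5265/81) = √65.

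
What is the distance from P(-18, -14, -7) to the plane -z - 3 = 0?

4

Normal vector n = (0, 0, -1), and n·(-18, -14, -7) - 3 = 4.
|n| = √(0 + 0 + 1) = 1, so the distance is |4|/1 = 4.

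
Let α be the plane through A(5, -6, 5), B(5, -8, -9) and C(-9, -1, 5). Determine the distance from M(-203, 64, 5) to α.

AB = (0, -2, -14) and AC = (-14, 5, 0), so a normal is n = AB × AC = (70, 196, -28).
d = |70·(-203) + 196·64 + (-28)·5 − (-966)| / √(4900 + 38416 + 784) = |-840| / 210 = 4.

4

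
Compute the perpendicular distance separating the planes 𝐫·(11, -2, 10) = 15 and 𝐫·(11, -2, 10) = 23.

Both planes have normal n = (11, -2, 10), |n| = 15. Any point on the first plane is at distance |23 − 15|/|n| = 8/15 from the second.

8/15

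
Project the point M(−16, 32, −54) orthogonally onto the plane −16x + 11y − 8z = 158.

(16, 10, -38)

n = (−16, 11, −8), |n|² = 441, and n·M − 158 = 882.
t = 882/441 = 2, so the foot is M − t·n = (−16, 32, −54) − 2·(−16, 11, −8) = (16, 10, −38).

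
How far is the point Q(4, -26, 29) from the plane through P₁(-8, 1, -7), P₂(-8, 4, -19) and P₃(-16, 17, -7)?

P₁P₂ = (0, 3, -12) and P₁P₃ = (-8, 16, 0), so a normal is n = P₁P₂ × P₁P₃ = (192, 96, 24).
n = (192, 96, 24); n·P − (-1608) = 576; |n| = 216; distance = 576/216 = 8/3.

8/3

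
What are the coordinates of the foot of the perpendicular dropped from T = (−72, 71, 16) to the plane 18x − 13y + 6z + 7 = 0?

The perpendicular from T has direction n = (18, −13, 6): r = (−72, 71, 16) + μ(18, −13, 6).
Substitute into the plane: n·(T + μn) = -7 gives -2123 + 529μ = -7, so μ = 4.
Foot = (−72, 71, 16) + 4·(18, −13, 6) = (0, 19, 40).

(0, 19, 40)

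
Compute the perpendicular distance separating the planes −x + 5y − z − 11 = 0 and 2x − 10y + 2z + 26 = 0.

Divide the second equation by -2 to match normals: −x + 5y − z = 13.
Both planes have normal n = (−1, 5, −1), |n| = 3√3. Any point on the first plane is at distance |13 − 11|/|n| = 2/(3√3) from the second.

2/(3√3)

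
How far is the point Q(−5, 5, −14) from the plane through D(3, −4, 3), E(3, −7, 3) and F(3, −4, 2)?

8

DE = (0, −3, 0) and DF = (0, 0, −1), so a normal is n = DE × DF = (3, 0, 0).
Then n·(−5, 5, −14) − 9 = −24.
|n| = √(9 + 0 + 0) = 3, so the distance is |-24|/3 = 8.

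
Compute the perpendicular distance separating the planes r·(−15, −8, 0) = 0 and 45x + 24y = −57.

Divide the second equation by -3 to match normals: −15x − 8y = 19.
Both planes have normal n = (−15, −8, 0), |n| = 17. Any point on the first plane is at distance |19 − 0|/|n| = 19/17 from the second.

19/17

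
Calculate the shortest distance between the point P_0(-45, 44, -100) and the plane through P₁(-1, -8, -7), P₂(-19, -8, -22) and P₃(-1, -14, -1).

P₁P₂ = (-18, 0, -15) and P₁P₃ = (0, -6, 6), so a normal is n = P₁P₂ × P₁P₃ = (-90, 108, 108).
n = (-90, 108, 108); n·P − (-1530) = -468; |n| = 18√97; distance = 468/(18√97) = 26√97/97.

26/√97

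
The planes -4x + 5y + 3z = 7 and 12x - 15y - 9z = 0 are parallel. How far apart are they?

Divide the second equation by -3 to match normals: -4x + 5y + 3z = 0.
With common normal n = (-4, 5, 3) (|n| = 5√2), the distance is |7 − 0|/|n| = 7/(5√2).

7√2/10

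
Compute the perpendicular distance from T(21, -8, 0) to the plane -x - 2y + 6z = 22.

n = (-1, -2, 6); n·P − 22 = -27; |n| = √41; distance = 27/√41.

27√41/41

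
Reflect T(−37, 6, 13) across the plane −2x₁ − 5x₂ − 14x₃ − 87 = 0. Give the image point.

n = (−2, −5, −14), |n|² = 225, n·T − 87 = -225, so t = -225/225 = -1.
Foot F = T − (-1)·n = (−39, 1, −1); the reflection is 2F − T = (−41, −4, −15).

(-41, -4, -15)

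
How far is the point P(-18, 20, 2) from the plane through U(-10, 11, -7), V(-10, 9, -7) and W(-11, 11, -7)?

9

UV = (0, -2, 0) and UW = (-1, 0, 0), so a normal is n = UV × UW = (0, 0, -2).
n = (0, 0, -2); n·P − 14 = -18; |n| = 2; distance = 18/2 = 9.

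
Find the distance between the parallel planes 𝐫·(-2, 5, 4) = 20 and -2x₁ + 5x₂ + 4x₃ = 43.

23/(3√5)

With common normal n = (-2, 5, 4) (|n| = 3√5), the distance is |20 − 43|/|n| = 23/(3√5) = 23√5/15.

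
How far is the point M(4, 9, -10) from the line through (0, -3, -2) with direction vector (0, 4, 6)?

4√14

Direction vector d = (0, 4, 6).
AP = (4, 12, -8), and AP × d = (104, -24, 16).
|AP × d|² = 11648 and |d|² = 52, so the distance is √(11648/52) = √224 = 4√14.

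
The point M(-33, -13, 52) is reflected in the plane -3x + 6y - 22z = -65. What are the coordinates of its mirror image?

(-45, 11, -36)

With n = (-3, 6, -22), the signed offset is (n·M − (-65))/|n|² = -1058/529 = -2.
M' = M − 2t·n = (-33, -13, 52) − (-4)·(-3, 6, -22) = (-45, 11, -36).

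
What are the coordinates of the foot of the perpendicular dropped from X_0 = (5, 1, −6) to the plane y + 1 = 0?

n = (0, 1, 0), |n|² = 1, and n·X_0 − (-1) = 2.
t = 2/1 = 2, so the foot is X_0 − t·n = (5, 1, −6) − 2·(0, 1, 0) = (5, −1, −6).

(5, -1, -6)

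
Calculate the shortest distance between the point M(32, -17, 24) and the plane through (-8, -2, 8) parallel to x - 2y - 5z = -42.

√30/3

Parallel planes share the normal n = (1, -2, -5); since (-8, -2, 8) lies on the plane, its equation is x - 2y - 5z = -44.
Then n·(32, -17, 24) - (-44) = -10.
|n| = √(1 + 4 + 25) = √30, so the distance is |-10|/√30 = 10/√30.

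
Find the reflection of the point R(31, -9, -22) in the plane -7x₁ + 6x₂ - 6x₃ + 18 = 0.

With n = (-7, 6, -6), the signed offset is (n·R − (-18))/|n|² = -121/121 = -1.
R' = R − 2t·n = (31, -9, -22) − (-2)·(-7, 6, -6) = (17, 3, -34).

(17, 3, -34)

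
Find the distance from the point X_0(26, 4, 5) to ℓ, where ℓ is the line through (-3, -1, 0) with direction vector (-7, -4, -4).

9√2

Direction vector d = (-7, -4, -4).
AP = (29, 5, 5); AP·d = -243, |AP|² = 891, |d|² = 81.
distance² = |AP|² − (AP·d)²/|d|² = 891 − 59049/81 = 162, so the distance is 9√2.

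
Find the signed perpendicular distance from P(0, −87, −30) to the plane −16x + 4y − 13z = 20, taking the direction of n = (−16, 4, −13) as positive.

22/21

n·P − 20 = 22.
|n| = 21, so the signed distance is 22/21.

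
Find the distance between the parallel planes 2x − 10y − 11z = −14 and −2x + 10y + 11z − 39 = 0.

Divide the second equation by -1 to match normals: 2x − 10y − 11z = -39.
Both planes have normal n = (2, −10, −11), |n| = 15. Any point on the first plane is at distance |(-39) − (-14)|/|n| = 25/15 = 5/3 from the second.

5/3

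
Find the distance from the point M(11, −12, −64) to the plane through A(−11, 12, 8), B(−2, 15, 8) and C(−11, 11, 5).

AB = (9, 3, 0) and AC = (0, −1, −3), so a normal is n = AB × AC = (−9, 27, −9).
n = (−9, 27, −9); n·P − 351 = -198; |n| = 9√11; distance = 198/(9√11) = 2√11.

2√11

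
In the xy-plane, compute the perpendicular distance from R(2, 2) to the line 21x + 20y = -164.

The normal to the line is n = (21, 20) with |n| = 29.
|n·R − (-164)| = |82 − (-164)| = 246, so the distance is 246/29.

246/29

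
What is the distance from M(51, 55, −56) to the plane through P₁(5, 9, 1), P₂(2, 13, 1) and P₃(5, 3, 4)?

P₁P₂ = (−3, 4, 0) and P₁P₃ = (0, −6, 3), so a normal is n = P₁P₂ × P₁P₃ = (12, 9, 18).
d = |12·51 + 9·55 + 18·(-56) − 159| / √(144 + 81 + 324) = |-60| / (3√61) = 20/√61.

20√61/61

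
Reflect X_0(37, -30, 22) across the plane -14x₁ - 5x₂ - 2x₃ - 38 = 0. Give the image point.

(-19, -50, 14)

With n = (-14, -5, -2), the signed offset is (n·X_0 − 38)/|n|² = -450/225 = -2.
X_0' = X_0 − 2t·n = (37, -30, 22) − (-4)·(-14, -5, -2) = (-19, -50, 14).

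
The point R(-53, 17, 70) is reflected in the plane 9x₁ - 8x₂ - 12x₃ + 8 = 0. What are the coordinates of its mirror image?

(37, -63, -50)

n = (9, -8, -12), |n|² = 289, n·R − (-8) = -1445, so t = -1445/289 = -5.
Foot F = R − (-5)·n = (-8, -23, 10); the reflection is 2F − R = (37, -63, -50).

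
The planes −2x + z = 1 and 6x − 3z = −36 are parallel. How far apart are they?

11√5/5

Divide the second equation by -3 to match normals: −2x + z = 12.
Both planes have normal n = (−2, 0, 1), |n| = √5. Any point on the first plane is at distance |12 − 1|/|n| = 11/√5 = 11√5/5 from the second.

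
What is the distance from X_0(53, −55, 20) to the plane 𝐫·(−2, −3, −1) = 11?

2√14

Normal vector n = (−2, −3, −1), and n·(53, −55, 20) − 11 = 28.
|n| = √(4 + 9 + 1) = √14, so the distance is |28|/√14 = 2√14.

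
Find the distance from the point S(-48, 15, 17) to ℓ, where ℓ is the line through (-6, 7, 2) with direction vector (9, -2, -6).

Direction vector d = (9, -2, -6).
AP = (-42, 8, 15), and AP × d = (-18, -117, 12).
|AP × d|² = 14157 and |d|² = 121, so the distance is √(14157/121) = √117 = 3√13.

3√13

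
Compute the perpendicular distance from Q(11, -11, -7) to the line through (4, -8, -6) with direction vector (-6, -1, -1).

Direction vector d = (-6, -1, -1).
AP = (7, -3, -1); AP·d = -38, |AP|² = 59, |d|² = 38.
distance² = |AP|² − (AP·d)²/|d|² = 59 − 1444/38 = 21, so the distance is √21.

√21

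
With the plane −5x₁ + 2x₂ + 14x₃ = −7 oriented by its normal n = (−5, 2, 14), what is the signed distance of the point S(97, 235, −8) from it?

-8

n·S − (-7) = -120.
|n| = 15, so the signed distance is -120/15 = -8.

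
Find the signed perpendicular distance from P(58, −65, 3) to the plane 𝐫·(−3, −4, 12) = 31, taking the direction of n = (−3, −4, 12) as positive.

7

n·P − 31 = 91.
|n| = 13, so the signed distance is 91/13 = 7.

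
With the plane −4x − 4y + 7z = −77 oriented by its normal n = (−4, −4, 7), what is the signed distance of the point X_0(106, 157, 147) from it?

6

n·X_0 − (-77) = 54.
|n| = 9, so the signed distance is 54/9 = 6.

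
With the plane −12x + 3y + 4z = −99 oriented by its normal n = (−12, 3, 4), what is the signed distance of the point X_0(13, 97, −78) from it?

-6

n·X_0 − (-99) = -78.
|n| = 13, so the signed distance is -78/13 = -6.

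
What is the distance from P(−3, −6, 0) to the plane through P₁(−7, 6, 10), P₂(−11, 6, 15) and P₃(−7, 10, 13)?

P₁P₂ = (−4, 0, 5) and P₁P₃ = (0, 4, 3), so a normal is n = P₁P₂ × P₁P₃ = (−20, 12, −16).
d = |(-20)·(-3) + 12·(-6) + (-16)·0 − 52| / √(400 + 144 + 256) = |-64| / (20√2) = 8√2/5.

8√2/5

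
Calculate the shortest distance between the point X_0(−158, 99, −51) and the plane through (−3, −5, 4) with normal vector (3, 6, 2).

The plane has equation n·(r − (−3, −5, 4)) = 0, i.e. n·r = -31.
Then n·(−158, 99, −51) − (−31) = 49.
|n| = √(9 + 36 + 4) = 7, so the distance is |49|/7 = 7.

7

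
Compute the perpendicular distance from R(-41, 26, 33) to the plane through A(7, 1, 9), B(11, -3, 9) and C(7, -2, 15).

AB = (4, -4, 0) and AC = (0, -3, 6), so a normal is n = AB × AC = (-24, -24, -12).
n = (-24, -24, -12); n·P − (-300) = 264; |n| = 36; distance = 264/36 = 22/3.

22/3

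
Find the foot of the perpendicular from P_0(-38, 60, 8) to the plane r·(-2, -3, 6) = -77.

(-260/7, 429/7, 38/7)

The perpendicular from P_0 has direction n = (-2, -3, 6): r = (-38, 60, 8) + μ(-2, -3, 6).
Substitute into the plane: n·(P_0 + μn) = -77 gives -56 + 49μ = -77, so μ = -3/7.
Foot = (-38, 60, 8) + (-3/7)·(-2, -3, 6) = (-260/7, 429/7, 38/7).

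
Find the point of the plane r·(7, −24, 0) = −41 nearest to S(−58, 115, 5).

(-23, -5, 5)

n = (7, −24, 0), |n|² = 625, and n·S − (-41) = -3125.
t = -3125/625 = -5, so the foot is S − t·n = (−58, 115, 5) − (-5)·(7, −24, 0) = (−23, −5, 5).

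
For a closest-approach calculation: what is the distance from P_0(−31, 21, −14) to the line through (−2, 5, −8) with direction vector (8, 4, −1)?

√809

Direction vector d = (8, 4, −1).
AP = (−29, 16, −6), and AP × d = (8, −77, −244).
|AP × d|² = 65529 and |d|² = 81, so the distance is √(65529/81) = √809.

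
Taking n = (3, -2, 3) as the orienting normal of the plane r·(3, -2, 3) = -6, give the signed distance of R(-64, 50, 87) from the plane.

n·R − (-6) = -25.
|n| = √22, so the signed distance is -25/√22.

-25/√22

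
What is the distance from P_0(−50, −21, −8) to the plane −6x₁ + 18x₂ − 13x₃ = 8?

n = (−6, 18, −13); n·P − 8 = 18; |n| = 23; distance = 18/23.

18/23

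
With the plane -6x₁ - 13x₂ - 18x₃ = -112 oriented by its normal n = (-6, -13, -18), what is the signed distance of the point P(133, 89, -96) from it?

n·P − (-112) = -115.
|n| = 23, so the signed distance is -115/23 = -5.

-5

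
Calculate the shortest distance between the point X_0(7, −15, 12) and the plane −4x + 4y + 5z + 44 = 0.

16√57/57

Normal vector n = (−4, 4, 5), and n·(7, −15, 12) − (−44) = 16.
|n| = √(16 + 16 + 25) = √57, so the distance is |16|/√57 = 16/√57.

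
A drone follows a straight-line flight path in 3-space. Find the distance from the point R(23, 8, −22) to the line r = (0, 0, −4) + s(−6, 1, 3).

√181

Direction vector d = (−6, 1, 3).
AP = (23, 8, −18); AP·d = -184, |AP|² = 917, |d|² = 46.
distance² = |AP|² − (AP·d)²/|d|² = 917 − 33856/46 = 181, so the distance is √181.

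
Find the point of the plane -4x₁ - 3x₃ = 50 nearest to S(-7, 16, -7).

(-179/25, 16, -178/25)

The perpendicular from S has direction n = (-4, 0, -3): r = (-7, 16, -7) + t(-4, 0, -3).
Substitute into the plane: n·(S + tn) = 50 gives 49 + 25t = 50, so t = 1/25.
Foot = (-7, 16, -7) + (1/25)·(-4, 0, -3) = (-179/25, 16, -178/25).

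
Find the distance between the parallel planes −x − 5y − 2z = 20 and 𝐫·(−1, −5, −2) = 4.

Both planes have normal n = (−1, −5, −2), |n| = √30. Any point on the first plane is at distance |4 − 20|/|n| = 16/√30 from the second.

8√30/15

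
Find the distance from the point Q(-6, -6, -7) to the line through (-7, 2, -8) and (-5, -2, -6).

2√3

A direction vector is d = (2, -4, 2).
AP = (1, -8, 1); AP·d = 36, |AP|² = 66, |d|² = 24.
distance² = |AP|² − (AP·d)²/|d|² = 66 − 1296/24 = 12, so the distance is 2√3.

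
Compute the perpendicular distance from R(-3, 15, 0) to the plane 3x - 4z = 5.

Normal vector n = (3, 0, -4), and n·(-3, 15, 0) - 5 = -14.
|n| = √(9 + 0 + 16) = 5, so the distance is |-14|/5 = 14/5.

14/5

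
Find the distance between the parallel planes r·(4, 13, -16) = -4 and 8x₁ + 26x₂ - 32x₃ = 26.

Divide the second equation by 2 to match normals: 4x₁ + 13x₂ - 16x₃ = 13.
With common normal n = (4, 13, -16) (|n| = 21), the distance is |(-4) − 13|/|n| = 17/21.

17/21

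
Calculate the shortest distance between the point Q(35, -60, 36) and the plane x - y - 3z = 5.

18√11/11

n = (1, -1, -3); n·P − 5 = -18; |n| = √11; distance = 18/√11.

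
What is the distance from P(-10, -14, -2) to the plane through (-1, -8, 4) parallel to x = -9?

9

Parallel planes share the normal n = (1, 0, 0); since (-1, -8, 4) lies on the plane, its equation is x = -1.
n = (1, 0, 0); n·P − (-1) = -9; |n| = 1; distance = 9/1 = 9.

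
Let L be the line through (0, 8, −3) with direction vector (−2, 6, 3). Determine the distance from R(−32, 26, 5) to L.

2√157

Direction vector d = (−2, 6, 3).
AP = (−32, 18, 8); AP·d = 196, |AP|² = 1412, |d|² = 49.
distance² = |AP|² − (AP·d)²/|d|² = 1412 − 38416/49 = 628, so the distance is 2√157.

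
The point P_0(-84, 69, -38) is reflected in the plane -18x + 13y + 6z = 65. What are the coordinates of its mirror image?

n = (-18, 13, 6), |n|² = 529, n·P_0 − 65 = 2116, so t = 2116/529 = 4.
Foot F = P_0 − 4·n = (-12, 17, -62); the reflection is 2F − P_0 = (60, -35, -86).

(60, -35, -86)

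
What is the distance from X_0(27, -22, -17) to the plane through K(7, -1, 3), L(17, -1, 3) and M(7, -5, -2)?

25√41/41

KL = (10, 0, 0) and KM = (0, -4, -5), so a normal is n = KL × KM = (0, 50, -40).
Then n·(27, -22, -17) - (-170) = -250.
|n| = √(0 + 2500 + 1600) = 10√41, so the distance is |-250|/(10√41) = 25/√41.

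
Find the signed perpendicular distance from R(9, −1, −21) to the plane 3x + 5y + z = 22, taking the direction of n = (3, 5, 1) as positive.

n·R − 22 = -21.
|n| = √35, so the signed distance is -3√35/5.

-3√35/5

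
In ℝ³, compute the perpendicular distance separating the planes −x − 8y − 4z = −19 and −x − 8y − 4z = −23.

4/9

Both planes have normal n = (−1, −8, −4), |n| = 9. Any point on the first plane is at distance |(-23) − (-19)|/|n| = 4/9 from the second.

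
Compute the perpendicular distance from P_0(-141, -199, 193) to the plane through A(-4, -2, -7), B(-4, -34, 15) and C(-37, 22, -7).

AB = (0, -32, 22) and AC = (-33, 24, 0), so a normal is n = AB × AC = (-528, -726, -1056).
n = (-528, -726, -1056); n·P − 10956 = 4158; |n| = 1386; distance = 4158/1386 = 3.

3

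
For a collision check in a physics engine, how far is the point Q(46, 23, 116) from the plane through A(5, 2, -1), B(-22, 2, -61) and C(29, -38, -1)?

AB = (-27, 0, -60) and AC = (24, -40, 0), so a normal is n = AB × AC = (-2400, -1440, 1080).
n = (-2400, -1440, 1080); n·P − (-15960) = -2280; |n| = 3000; distance = 2280/3000 = 19/25.

19/25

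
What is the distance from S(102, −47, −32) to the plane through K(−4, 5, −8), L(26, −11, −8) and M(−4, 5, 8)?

KL = (30, −16, 0) and KM = (0, 0, 16), so a normal is n = KL × KM = (−256, −480, 0).
Then n·(102, −47, −32) − (−1376) = −2176.
|n| = √(65536 + 230400 + 0) = 544, so the distance is |-2176|/544 = 4.

4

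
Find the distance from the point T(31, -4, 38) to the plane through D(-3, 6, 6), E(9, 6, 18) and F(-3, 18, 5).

2

DE = (12, 0, 12) and DF = (0, 12, -1), so a normal is n = DE × DF = (-144, 12, 144).
n = (-144, 12, 144); n·P − 1368 = -408; |n| = 204; distance = 408/204 = 2.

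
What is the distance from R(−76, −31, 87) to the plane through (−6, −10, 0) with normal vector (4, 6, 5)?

29/√77

The plane has equation n·(r − (−6, −10, 0)) = 0, i.e. n·r = -84.
Then n·(−76, −31, 87) − (−84) = 29.
|n| = √(16 + 36 + 25) = √77, so the distance is |29|/√77 = 29/√77.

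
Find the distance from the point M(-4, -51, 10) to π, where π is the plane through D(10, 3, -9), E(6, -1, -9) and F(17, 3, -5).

DE = (-4, -4, 0) and DF = (7, 0, 4), so a normal is n = DE × DF = (-16, 16, 28).
d = |(-16)·(-4) + 16·(-51) + 28·10 − (-364)| / √(256 + 256 + 784) = |-108| / 36 = 3.

3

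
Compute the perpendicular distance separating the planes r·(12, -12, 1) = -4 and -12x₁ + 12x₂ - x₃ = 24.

20/17

Divide the second equation by -1 to match normals: 12x₁ - 12x₂ + x₃ = -24.
Both planes have normal n = (12, -12, 1), |n| = 17. Any point on the first plane is at distance |(-24) − (-4)|/|n| = 20/17 from the second.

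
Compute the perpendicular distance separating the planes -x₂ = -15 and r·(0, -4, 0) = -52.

Divide the second equation by 4 to match normals: -x₂ = -13.
Both planes have normal n = (0, -1, 0), |n| = 1. Any point on the first plane is at distance |(-13) − (-15)|/|n| = 2/1 = 2 from the second.

2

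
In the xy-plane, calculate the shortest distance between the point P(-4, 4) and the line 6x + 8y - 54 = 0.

23/5

d = |6·(-4) + 8·4 − 54| / √(36 + 64) = |-46|/10 = 23/5.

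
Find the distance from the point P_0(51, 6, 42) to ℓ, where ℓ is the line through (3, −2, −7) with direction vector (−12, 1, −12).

Direction vector d = (−12, 1, −12).
AP = (48, 8, 49), and AP × d = (−145, −12, 144).
|AP × d|² = 41905 and |d|² = 289, so the distance is √(41905/289) = √145.

√145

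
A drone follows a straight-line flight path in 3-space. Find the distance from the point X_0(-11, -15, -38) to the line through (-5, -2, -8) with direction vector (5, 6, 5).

Direction vector d = (5, 6, 5).
AP = (-6, -13, -30); AP·d = -258, |AP|² = 1105, |d|² = 86.
distance² = |AP|² − (AP·d)²/|d|² = 1105 − 66564/86 = 331, so the distance is √331.

√331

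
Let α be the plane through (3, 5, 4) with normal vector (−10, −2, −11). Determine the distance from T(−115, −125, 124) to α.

8

The plane has equation n·(r − (3, 5, 4)) = 0, i.e. n·r = -84.
Then n·(−115, −125, 124) − (−84) = 120.
|n| = √(100 + 4 + 121) = 15, so the distance is |120|/15 = 8.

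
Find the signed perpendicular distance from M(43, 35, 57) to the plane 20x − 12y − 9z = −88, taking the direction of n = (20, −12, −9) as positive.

n·M − (-88) = 15.
|n| = 25, so the signed distance is 15/25 = 3/5.

3/5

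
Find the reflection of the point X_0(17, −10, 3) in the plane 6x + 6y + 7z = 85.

n = (6, 6, 7), |n|² = 121, n·X_0 − 85 = -22, so t = -22/121 = -2/11.
Foot F = X_0 − (-2/11)·n = (199/11, −98/11, 47/11); the reflection is 2F − X_0 = (211/11, −86/11, 61/11).

(211/11, -86/11, 61/11)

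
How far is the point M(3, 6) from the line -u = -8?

5

The normal to the line is n = (-1, 0) with |n| = 1.
|n·M − (-8)| = |-3 − (-8)| = 5, so the distance is 5/1 = 5.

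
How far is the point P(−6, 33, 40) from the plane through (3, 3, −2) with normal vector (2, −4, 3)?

12/√29

The plane has equation n·(r − (3, 3, −2)) = 0, i.e. n·r = -12.
d = |2·(-6) + (-4)·33 + 3·40 − (-12)| / √(4 + 16 + 9) = |-12| / √29 = 12/√29.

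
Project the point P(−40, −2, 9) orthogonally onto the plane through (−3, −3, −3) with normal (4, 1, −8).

The perpendicular from P has direction n = (4, 1, −8): r = (−40, −2, 9) + λ(4, 1, −8).
Substitute into the plane: n·(P + λn) = 9 gives -234 + 81λ = 9, so λ = 3.
Foot = (−40, −2, 9) + 3·(4, 1, −8) = (−28, 1, −15).

(-28, 1, -15)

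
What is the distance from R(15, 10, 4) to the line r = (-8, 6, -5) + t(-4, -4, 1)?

√329

Direction vector d = (-4, -4, 1).
AP = (23, 4, 9); AP·d = -99, |AP|² = 626, |d|² = 33.
distance² = |AP|² − (AP·d)²/|d|² = 626 − 9801/33 = 329, so the distance is √329.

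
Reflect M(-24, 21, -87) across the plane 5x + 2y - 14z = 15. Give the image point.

With n = (5, 2, -14), the signed offset is (n·M − 15)/|n|² = 1125/225 = 5.
M' = M − 2t·n = (-24, 21, -87) − 10·(5, 2, -14) = (-74, 1, 53).

(-74, 1, 53)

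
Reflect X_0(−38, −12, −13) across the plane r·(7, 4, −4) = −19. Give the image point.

(4, 12, -37)

With n = (7, 4, −4), the signed offset is (n·X_0 − (-19))/|n|² = -243/81 = -3.
X_0' = X_0 − 2t·n = (−38, −12, −13) − (-6)·(7, 4, −4) = (4, 12, −37).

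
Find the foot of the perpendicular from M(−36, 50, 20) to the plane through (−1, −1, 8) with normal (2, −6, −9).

(-28, 26, -16)

The perpendicular from M has direction n = (2, −6, −9): r = (−36, 50, 20) + λ(2, −6, −9).
Substitute into the plane: n·(M + λn) = -68 gives -552 + 121λ = -68, so λ = 4.
Foot = (−36, 50, 20) + 4·(2, −6, −9) = (−28, 26, −16).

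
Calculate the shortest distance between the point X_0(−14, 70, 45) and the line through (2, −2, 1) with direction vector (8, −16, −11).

8√5

Direction vector d = (8, −16, −11).
AP = (−16, 72, 44), and AP × d = (−88, 176, −320).
|AP × d|² = 141120 and |d|² = 441, so the distance is √(141120/441) = √320 = 8√5.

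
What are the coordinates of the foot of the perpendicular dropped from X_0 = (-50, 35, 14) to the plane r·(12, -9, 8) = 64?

(-14, 8, 38)

n = (12, -9, 8), |n|² = 289, and n·X_0 − 64 = -867.
t = -867/289 = -3, so the foot is X_0 − t·n = (-50, 35, 14) − (-3)·(12, -9, 8) = (-14, 8, 38).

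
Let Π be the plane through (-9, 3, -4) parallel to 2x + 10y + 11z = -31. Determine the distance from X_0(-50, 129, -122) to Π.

8

Parallel planes share the normal n = (2, 10, 11); since (-9, 3, -4) lies on the plane, its equation is 2x + 10y + 11z = -32.
d = |2·(-50) + 10·129 + 11·(-122) − (-32)| / √(4 + 100 + 121) = |-120| / 15 = 8.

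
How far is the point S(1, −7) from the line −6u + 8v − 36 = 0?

d = |(-6)·1 + 8·(-7) − 36| / √(36 + 64) = |-98|/10 = 49/5.

49/5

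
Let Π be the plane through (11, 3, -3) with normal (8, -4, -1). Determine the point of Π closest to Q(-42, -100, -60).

n = (8, -4, -1), |n|² = 81, and n·Q − 79 = 45.
t = 45/81 = 5/9, so the foot is Q − t·n = (-42, -100, -60) − (5/9)·(8, -4, -1) = (-418/9, -880/9, -535/9).

(-418/9, -880/9, -535/9)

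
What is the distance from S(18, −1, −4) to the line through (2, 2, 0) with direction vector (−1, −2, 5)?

Direction vector d = (−1, −2, 5).
AP = (16, −3, −4); AP·d = -30, |AP|² = 281, |d|² = 30.
distance² = |AP|² − (AP·d)²/|d|² = 281 − 900/30 = 251, so the distance is √251.

√251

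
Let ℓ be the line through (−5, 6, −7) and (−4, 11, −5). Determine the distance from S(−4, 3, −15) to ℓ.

A direction vector is d = (1, 5, 2).
AP = (1, −3, −8); AP·d = -30, |AP|² = 74, |d|² = 30.
distance² = |AP|² − (AP·d)²/|d|² = 74 − 900/30 = 44, so the distance is 2√11.

2√11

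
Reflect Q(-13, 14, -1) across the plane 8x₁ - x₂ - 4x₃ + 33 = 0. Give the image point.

n = (8, -1, -4), |n|² = 81, n·Q − (-33) = -81, so t = -81/81 = -1.
Foot F = Q − (-1)·n = (-5, 13, -5); the reflection is 2F − Q = (3, 12, -9).

(3, 12, -9)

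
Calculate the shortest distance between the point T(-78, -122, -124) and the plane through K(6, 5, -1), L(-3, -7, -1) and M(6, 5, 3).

9

KL = (-9, -12, 0) and KM = (0, 0, 4), so a normal is n = KL × KM = (-48, 36, 0).
Then n·(-78, -122, -124) - (-108) = -540.
|n| = √(2304 + 1296 + 0) = 60, so the distance is |-540|/60 = 9.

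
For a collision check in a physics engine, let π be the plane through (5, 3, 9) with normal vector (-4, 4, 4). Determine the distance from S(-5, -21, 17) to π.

2√3

The plane has equation n·(r − (5, 3, 9)) = 0, i.e. n·r = 28.
d = |(-4)·(-5) + 4·(-21) + 4·17 − 28| / √(16 + 16 + 16) = |-24| / (4√3) = 2√3.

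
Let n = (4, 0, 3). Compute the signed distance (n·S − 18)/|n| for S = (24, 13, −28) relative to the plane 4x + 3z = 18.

-6/5

n·S − 18 = -6.
|n| = 5, so the signed distance is -6/5.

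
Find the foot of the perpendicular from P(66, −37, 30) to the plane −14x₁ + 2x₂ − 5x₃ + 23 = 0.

(-4, -27, 5)

The perpendicular from P has direction n = (−14, 2, −5): r = (66, −37, 30) + μ(−14, 2, −5).
Substitute into the plane: n·(P + μn) = -23 gives -1148 + 225μ = -23, so μ = 5.
Foot = (66, −37, 30) + 5·(−14, 2, −5) = (−4, −27, 5).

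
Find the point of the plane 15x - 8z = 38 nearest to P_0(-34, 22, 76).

n = (15, 0, -8), |n|² = 289, and n·P_0 − 38 = -1156.
t = -1156/289 = -4, so the foot is P_0 − t·n = (-34, 22, 76) − (-4)·(15, 0, -8) = (26, 22, 44).

(26, 22, 44)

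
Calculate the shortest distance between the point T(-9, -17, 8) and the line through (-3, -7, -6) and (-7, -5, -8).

A direction vector is d = (-4, 2, -2).
AP = (-6, -10, 14), and AP × d = (-8, -68, -52).
|AP × d|² = 7392 and |d|² = 24, so the distance is √(7392/24) = √308 = 2√77.

2√77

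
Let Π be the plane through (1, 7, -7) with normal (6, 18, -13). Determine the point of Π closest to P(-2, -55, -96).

The perpendicular from P has direction n = (6, 18, -13): r = (-2, -55, -96) + t(6, 18, -13).
Substitute into the plane: n·(P + tn) = 223 gives 246 + 529t = 223, so t = -1/23.
Foot = (-2, -55, -96) + (-1/23)·(6, 18, -13) = (-52/23, -1283/23, -2195/23).

(-52/23, -1283/23, -2195/23)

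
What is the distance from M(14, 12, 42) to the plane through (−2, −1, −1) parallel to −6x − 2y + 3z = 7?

1

Parallel planes share the normal n = (−6, −2, 3); since (−2, −1, −1) lies on the plane, its equation is −6x − 2y + 3z = 11.
d = |(-6)·14 + (-2)·12 + 3·42 − 11| / √(36 + 4 + 9) = |7| / 7 = 1.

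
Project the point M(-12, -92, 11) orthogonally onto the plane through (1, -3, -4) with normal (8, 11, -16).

(12, -59, -37)

The perpendicular from M has direction n = (8, 11, -16): r = (-12, -92, 11) + t(8, 11, -16).
Substitute into the plane: n·(M + tn) = 39 gives -1284 + 441t = 39, so t = 3.
Foot = (-12, -92, 11) + 3·(8, 11, -16) = (12, -59, -37).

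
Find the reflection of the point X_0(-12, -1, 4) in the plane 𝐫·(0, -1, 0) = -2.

(-12, 5, 4)

With n = (0, -1, 0), the signed offset is (n·X_0 − (-2))/|n|² = 3/1 = 3.
X_0' = X_0 − 2t·n = (-12, -1, 4) − 6·(0, -1, 0) = (-12, 5, 4).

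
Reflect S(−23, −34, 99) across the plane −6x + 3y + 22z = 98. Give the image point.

(25, -58, -77)

With n = (−6, 3, 22), the signed offset is (n·S − 98)/|n|² = 2116/529 = 4.
S' = S − 2t·n = (−23, −34, 99) − 8·(−6, 3, 22) = (25, −58, −77).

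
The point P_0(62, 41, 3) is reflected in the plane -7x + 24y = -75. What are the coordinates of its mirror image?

(76, -7, 3)

With n = (-7, 24, 0), the signed offset is (n·P_0 − (-75))/|n|² = 625/625 = 1.
P_0' = P_0 − 2t·n = (62, 41, 3) − 2·(-7, 24, 0) = (76, -7, 3).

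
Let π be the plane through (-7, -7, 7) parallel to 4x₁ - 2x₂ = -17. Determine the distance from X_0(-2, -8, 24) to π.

11/√5

Parallel planes share the normal n = (4, -2, 0); since (-7, -7, 7) lies on the plane, its equation is 4x₁ - 2x₂ = -14.
n = (4, -2, 0); n·P − (-14) = 22; |n| = 2√5; distance = 22/(2√5) = 11/√5.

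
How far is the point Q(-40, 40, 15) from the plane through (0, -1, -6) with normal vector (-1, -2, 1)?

7√6/2

The plane has equation n·(r − (0, -1, -6)) = 0, i.e. n·r = -4.
n = (-1, -2, 1); n·P − (-4) = -21; |n| = √6; distance = 21/√6 = 7√6/2.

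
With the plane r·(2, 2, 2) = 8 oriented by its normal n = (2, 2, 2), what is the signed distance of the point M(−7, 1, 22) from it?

4√3

n·M − 8 = 24.
|n| = 2√3, so the signed distance is 4√3.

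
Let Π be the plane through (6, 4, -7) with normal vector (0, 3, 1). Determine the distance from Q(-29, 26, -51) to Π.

11√10/5

The plane has equation n·(r − (6, 4, -7)) = 0, i.e. n·r = 5.
d = |3·26 + 1·(-51) − 5| / √(0 + 9 + 1) = |22| / √10 = 11√10/5.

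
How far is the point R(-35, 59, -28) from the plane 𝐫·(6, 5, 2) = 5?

24√65/65

n = (6, 5, 2); n·P − 5 = 24; |n| = √65; distance = 24/√65.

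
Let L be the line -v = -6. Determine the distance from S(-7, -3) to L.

d = |0·(-7) + (-1)·(-3) − (-6)| / √(0 + 1) = |9|/1 = 9.

9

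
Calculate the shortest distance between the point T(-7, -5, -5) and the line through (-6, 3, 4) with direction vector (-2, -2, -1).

√65

Direction vector d = (-2, -2, -1).
AP = (-1, -8, -9); AP·d = 27, |AP|² = 146, |d|² = 9.
distance² = |AP|² − (AP·d)²/|d|² = 146 − 729/9 = 65, so the distance is √65.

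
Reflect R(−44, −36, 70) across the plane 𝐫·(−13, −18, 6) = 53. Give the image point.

(34, 72, 34)

With n = (−13, −18, 6), the signed offset is (n·R − 53)/|n|² = 1587/529 = 3.
R' = R − 2t·n = (−44, −36, 70) − 6·(−13, −18, 6) = (34, 72, 34).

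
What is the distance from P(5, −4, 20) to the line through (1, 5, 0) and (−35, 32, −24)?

4√13

A direction vector is d = (−36, 27, −24).
AP = (4, −9, 20), and AP × d = (−324, −624, −216).
|AP × d|² = 541008 and |d|² = 2601, so the distance is √(541008/2601) = √208 = 4√13.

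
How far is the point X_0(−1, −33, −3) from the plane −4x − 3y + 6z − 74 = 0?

11√61/61

Normal vector n = (−4, −3, 6), and n·(−1, −33, −3) − 74 = 11.
|n| = √(16 + 9 + 36) = √61, so the distance is |11|/√61 = 11/√61.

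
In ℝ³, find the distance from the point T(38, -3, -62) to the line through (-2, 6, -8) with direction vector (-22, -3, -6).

Direction vector d = (-22, -3, -6).
AP = (40, -9, -54); AP·d = -529, |AP|² = 4597, |d|² = 529.
distance² = |AP|² − (AP·d)²/|d|² = 4597 − 279841/529 = 4068, so the distance is 6√113.

6√113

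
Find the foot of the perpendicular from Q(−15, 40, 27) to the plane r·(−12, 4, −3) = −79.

n = (−12, 4, −3), |n|² = 169, and n·Q − (-79) = 338.
t = 338/169 = 2, so the foot is Q − t·n = (−15, 40, 27) − 2·(−12, 4, −3) = (9, 32, 33).

(9, 32, 33)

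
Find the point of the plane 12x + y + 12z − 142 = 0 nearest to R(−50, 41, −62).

(10, 46, -2)

The perpendicular from R has direction n = (12, 1, 12): r = (−50, 41, −62) + t(12, 1, 12).
Substitute into the plane: n·(R + tn) = 142 gives -1303 + 289t = 142, so t = 5.
Foot = (−50, 41, −62) + 5·(12, 1, 12) = (10, 46, −2).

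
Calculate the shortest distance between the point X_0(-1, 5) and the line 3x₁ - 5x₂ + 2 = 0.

The normal to the line is n = (3, -5) with |n| = √34.
|n·X_0 − (-2)| = |-28 − (-2)| = 26, so the distance is 26/√34.

26/√34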